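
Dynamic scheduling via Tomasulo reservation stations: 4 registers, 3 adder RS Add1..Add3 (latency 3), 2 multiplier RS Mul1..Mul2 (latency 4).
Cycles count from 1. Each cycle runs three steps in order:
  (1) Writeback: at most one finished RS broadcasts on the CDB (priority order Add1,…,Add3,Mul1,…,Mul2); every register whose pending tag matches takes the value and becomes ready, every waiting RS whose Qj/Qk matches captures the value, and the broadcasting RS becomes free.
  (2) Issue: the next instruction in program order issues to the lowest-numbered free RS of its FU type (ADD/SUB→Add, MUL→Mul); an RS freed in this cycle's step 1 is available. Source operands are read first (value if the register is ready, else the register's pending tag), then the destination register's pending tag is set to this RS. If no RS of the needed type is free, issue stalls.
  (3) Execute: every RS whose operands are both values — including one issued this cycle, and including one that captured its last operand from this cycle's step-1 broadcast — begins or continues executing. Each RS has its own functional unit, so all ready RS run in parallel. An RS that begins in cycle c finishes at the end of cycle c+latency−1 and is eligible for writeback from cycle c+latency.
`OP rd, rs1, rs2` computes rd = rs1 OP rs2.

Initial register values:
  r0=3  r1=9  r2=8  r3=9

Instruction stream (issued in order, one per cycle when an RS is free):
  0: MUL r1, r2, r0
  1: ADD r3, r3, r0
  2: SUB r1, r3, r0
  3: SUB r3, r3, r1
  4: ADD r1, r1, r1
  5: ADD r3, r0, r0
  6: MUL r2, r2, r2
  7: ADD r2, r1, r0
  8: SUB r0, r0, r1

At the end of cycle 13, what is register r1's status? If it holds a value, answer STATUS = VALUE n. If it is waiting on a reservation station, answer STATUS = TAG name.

c1: issue MUL r1<-Mul1 | r0:3,r1:Mul1,r2:8,r3:9
c2: issue ADD r3<-Add1 | r0:3,r1:Mul1,r2:8,r3:Add1
c3: issue SUB r1<-Add2 | r0:3,r1:Add2,r2:8,r3:Add1
c4: issue SUB r3<-Add3 | r0:3,r1:Add2,r2:8,r3:Add3
c5: CDB Add1=12; issue ADD r1<-Add1 | r0:3,r1:Add1,r2:8,r3:Add3
c6: CDB Mul1=24; stall | r0:3,r1:Add1,r2:8,r3:Add3
c7: stall | r0:3,r1:Add1,r2:8,r3:Add3
c8: CDB Add2=9; issue ADD r3<-Add2 | r0:3,r1:Add1,r2:8,r3:Add2
c9: issue MUL r2<-Mul1 | r0:3,r1:Add1,r2:Mul1,r3:Add2
c10: stall | r0:3,r1:Add1,r2:Mul1,r3:Add2
c11: CDB Add1=18; issue ADD r2<-Add1 | r0:3,r1:18,r2:Add1,r3:Add2
c12: CDB Add2=6; issue SUB r0<-Add2 | r0:Add2,r1:18,r2:Add1,r3:6
c13: CDB Add3=3 | r0:Add2,r1:18,r2:Add1,r3:6

STATUS = VALUE 18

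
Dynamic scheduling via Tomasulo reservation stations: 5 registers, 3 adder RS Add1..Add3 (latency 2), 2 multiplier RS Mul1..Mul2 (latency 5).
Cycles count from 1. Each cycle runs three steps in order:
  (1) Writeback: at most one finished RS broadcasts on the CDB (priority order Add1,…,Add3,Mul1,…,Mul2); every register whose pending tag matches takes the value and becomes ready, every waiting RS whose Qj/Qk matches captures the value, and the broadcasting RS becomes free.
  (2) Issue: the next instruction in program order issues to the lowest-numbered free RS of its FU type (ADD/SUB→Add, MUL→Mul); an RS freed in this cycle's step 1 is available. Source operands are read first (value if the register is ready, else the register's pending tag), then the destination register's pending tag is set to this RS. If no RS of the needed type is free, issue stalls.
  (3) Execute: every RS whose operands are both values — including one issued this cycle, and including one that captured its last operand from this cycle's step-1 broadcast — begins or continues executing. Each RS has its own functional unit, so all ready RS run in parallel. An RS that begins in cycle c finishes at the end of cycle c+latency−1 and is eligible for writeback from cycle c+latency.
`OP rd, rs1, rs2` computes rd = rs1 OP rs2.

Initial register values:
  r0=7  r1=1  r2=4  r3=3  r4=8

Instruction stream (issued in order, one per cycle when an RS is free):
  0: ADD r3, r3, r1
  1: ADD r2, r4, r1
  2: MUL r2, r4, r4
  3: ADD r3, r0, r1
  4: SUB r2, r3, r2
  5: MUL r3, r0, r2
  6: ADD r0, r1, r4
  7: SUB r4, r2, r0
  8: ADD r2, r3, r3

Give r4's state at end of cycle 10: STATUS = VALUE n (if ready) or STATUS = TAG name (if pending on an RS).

STATUS = TAG Add3

  c1: issue ADD r3<-Add1  regs: r0:7,r1:1,r2:4,r3:Add1,r4:8
  c2: issue ADD r2<-Add2  regs: r0:7,r1:1,r2:Add2,r3:Add1,r4:8
  c3: CDB Add1=4; issue MUL r2<-Mul1  regs: r0:7,r1:1,r2:Mul1,r3:4,r4:8
  c4: CDB Add2=9; issue ADD r3<-Add1  regs: r0:7,r1:1,r2:Mul1,r3:Add1,r4:8
  c5: issue SUB r2<-Add2  regs: r0:7,r1:1,r2:Add2,r3:Add1,r4:8
  c6: CDB Add1=8; issue MUL r3<-Mul2  regs: r0:7,r1:1,r2:Add2,r3:Mul2,r4:8
  c7: issue ADD r0<-Add1  regs: r0:Add1,r1:1,r2:Add2,r3:Mul2,r4:8
  c8: CDB Mul1=64; issue SUB r4<-Add3  regs: r0:Add1,r1:1,r2:Add2,r3:Mul2,r4:Add3
  c9: CDB Add1=9; issue ADD r2<-Add1  regs: r0:9,r1:1,r2:Add1,r3:Mul2,r4:Add3
  c10: CDB Add2=-56  regs: r0:9,r1:1,r2:Add1,r3:Mul2,r4:Add3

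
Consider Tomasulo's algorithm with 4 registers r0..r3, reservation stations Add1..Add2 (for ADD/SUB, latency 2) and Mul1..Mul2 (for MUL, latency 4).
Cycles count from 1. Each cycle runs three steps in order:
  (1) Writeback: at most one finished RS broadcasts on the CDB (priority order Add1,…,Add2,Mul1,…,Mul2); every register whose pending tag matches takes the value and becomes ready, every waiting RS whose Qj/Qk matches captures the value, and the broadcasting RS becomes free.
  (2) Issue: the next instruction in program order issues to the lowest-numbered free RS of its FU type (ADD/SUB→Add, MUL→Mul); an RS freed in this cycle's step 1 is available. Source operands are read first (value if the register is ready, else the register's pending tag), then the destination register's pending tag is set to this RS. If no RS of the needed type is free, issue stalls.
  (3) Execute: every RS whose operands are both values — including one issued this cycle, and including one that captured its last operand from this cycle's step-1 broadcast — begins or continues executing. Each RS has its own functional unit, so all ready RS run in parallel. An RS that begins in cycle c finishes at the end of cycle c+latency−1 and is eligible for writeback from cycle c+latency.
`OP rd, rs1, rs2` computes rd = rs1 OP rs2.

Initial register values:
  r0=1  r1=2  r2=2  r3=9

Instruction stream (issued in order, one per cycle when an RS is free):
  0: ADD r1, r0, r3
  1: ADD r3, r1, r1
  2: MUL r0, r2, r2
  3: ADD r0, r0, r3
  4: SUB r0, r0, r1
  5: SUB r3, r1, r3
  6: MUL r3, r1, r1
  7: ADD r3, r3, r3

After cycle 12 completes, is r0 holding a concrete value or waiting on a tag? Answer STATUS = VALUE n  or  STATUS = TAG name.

c1: issue ADD r1<-Add1 | r0:1,r1:Add1,r2:2,r3:9
c2: issue ADD r3<-Add2 | r0:1,r1:Add1,r2:2,r3:Add2
c3: CDB Add1=10; issue MUL r0<-Mul1 | r0:Mul1,r1:10,r2:2,r3:Add2
c4: issue ADD r0<-Add1 | r0:Add1,r1:10,r2:2,r3:Add2
c5: CDB Add2=20; issue SUB r0<-Add2 | r0:Add2,r1:10,r2:2,r3:20
c6: stall | r0:Add2,r1:10,r2:2,r3:20
c7: CDB Mul1=4; stall | r0:Add2,r1:10,r2:2,r3:20
c8: stall | r0:Add2,r1:10,r2:2,r3:20
c9: CDB Add1=24; issue SUB r3<-Add1 | r0:Add2,r1:10,r2:2,r3:Add1
c10: issue MUL r3<-Mul1 | r0:Add2,r1:10,r2:2,r3:Mul1
c11: CDB Add1=-10; issue ADD r3<-Add1 | r0:Add2,r1:10,r2:2,r3:Add1
c12: CDB Add2=14 | r0:14,r1:10,r2:2,r3:Add1

STATUS = VALUE 14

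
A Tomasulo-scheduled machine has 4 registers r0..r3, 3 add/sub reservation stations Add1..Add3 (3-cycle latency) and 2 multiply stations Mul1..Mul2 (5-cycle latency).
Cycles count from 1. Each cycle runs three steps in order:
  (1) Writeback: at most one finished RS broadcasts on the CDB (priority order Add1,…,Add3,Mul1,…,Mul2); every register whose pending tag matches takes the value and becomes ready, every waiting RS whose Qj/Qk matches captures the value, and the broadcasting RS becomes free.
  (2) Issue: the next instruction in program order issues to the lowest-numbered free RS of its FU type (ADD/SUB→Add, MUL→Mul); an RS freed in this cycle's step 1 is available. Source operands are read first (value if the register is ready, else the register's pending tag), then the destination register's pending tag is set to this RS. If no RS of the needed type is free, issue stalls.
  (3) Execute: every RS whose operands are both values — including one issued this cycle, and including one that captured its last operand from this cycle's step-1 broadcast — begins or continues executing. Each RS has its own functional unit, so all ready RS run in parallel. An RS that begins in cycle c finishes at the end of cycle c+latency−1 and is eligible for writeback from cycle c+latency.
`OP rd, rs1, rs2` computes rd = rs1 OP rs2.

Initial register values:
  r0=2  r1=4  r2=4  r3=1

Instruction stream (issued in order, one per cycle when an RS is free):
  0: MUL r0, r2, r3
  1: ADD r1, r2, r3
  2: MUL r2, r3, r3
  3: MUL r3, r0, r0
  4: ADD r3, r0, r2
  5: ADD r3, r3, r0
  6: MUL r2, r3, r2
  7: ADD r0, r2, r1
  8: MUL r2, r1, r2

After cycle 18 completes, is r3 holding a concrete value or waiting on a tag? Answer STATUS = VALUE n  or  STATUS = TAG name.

STATUS = VALUE 9

  c1: issue MUL r0<-Mul1  regs: r0:Mul1,r1:4,r2:4,r3:1
  c2: issue ADD r1<-Add1  regs: r0:Mul1,r1:Add1,r2:4,r3:1
  c3: issue MUL r2<-Mul2  regs: r0:Mul1,r1:Add1,r2:Mul2,r3:1
  c4: stall  regs: r0:Mul1,r1:Add1,r2:Mul2,r3:1
  c5: CDB Add1=5; stall  regs: r0:Mul1,r1:5,r2:Mul2,r3:1
  c6: CDB Mul1=4; issue MUL r3<-Mul1  regs: r0:4,r1:5,r2:Mul2,r3:Mul1
  c7: issue ADD r3<-Add1  regs: r0:4,r1:5,r2:Mul2,r3:Add1
  c8: CDB Mul2=1; issue ADD r3<-Add2  regs: r0:4,r1:5,r2:1,r3:Add2
  c9: issue MUL r2<-Mul2  regs: r0:4,r1:5,r2:Mul2,r3:Add2
  c10: issue ADD r0<-Add3  regs: r0:Add3,r1:5,r2:Mul2,r3:Add2
  c11: CDB Add1=5; stall  regs: r0:Add3,r1:5,r2:Mul2,r3:Add2
  c12: CDB Mul1=16; issue MUL r2<-Mul1  regs: r0:Add3,r1:5,r2:Mul1,r3:Add2
  c13: -  regs: r0:Add3,r1:5,r2:Mul1,r3:Add2
  c14: CDB Add2=9  regs: r0:Add3,r1:5,r2:Mul1,r3:9
  c15: -  regs: r0:Add3,r1:5,r2:Mul1,r3:9
  c16: -  regs: r0:Add3,r1:5,r2:Mul1,r3:9
  c17: -  regs: r0:Add3,r1:5,r2:Mul1,r3:9
  c18: -  regs: r0:Add3,r1:5,r2:Mul1,r3:9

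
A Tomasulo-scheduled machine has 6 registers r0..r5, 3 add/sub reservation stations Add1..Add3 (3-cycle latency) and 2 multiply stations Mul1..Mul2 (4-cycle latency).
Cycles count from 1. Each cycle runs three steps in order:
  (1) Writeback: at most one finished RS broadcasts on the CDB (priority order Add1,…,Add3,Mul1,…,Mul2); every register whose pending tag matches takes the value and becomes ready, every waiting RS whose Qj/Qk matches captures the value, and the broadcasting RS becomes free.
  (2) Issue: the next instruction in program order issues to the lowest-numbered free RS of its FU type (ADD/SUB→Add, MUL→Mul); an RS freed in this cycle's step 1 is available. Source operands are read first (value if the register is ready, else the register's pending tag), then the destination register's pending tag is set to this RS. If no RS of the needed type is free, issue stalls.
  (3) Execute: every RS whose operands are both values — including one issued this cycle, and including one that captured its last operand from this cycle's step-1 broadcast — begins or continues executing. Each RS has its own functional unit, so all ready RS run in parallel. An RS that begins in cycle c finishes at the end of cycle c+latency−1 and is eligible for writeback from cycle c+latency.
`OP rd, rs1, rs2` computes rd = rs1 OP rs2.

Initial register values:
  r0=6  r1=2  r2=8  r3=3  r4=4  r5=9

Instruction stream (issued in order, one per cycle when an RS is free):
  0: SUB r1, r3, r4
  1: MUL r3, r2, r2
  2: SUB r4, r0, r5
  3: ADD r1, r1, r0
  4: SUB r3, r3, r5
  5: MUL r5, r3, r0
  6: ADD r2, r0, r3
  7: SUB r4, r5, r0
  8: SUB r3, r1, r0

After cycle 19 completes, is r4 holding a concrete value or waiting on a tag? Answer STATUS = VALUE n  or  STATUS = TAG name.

STATUS = VALUE 324

  c1: issue SUB r1<-Add1  regs: r0:6,r1:Add1,r2:8,r3:3,r4:4,r5:9
  c2: issue MUL r3<-Mul1  regs: r0:6,r1:Add1,r2:8,r3:Mul1,r4:4,r5:9
  c3: issue SUB r4<-Add2  regs: r0:6,r1:Add1,r2:8,r3:Mul1,r4:Add2,r5:9
  c4: CDB Add1=-1; issue ADD r1<-Add1  regs: r0:6,r1:Add1,r2:8,r3:Mul1,r4:Add2,r5:9
  c5: issue SUB r3<-Add3  regs: r0:6,r1:Add1,r2:8,r3:Add3,r4:Add2,r5:9
  c6: CDB Add2=-3; issue MUL r5<-Mul2  regs: r0:6,r1:Add1,r2:8,r3:Add3,r4:-3,r5:Mul2
  c7: CDB Add1=5; issue ADD r2<-Add1  regs: r0:6,r1:5,r2:Add1,r3:Add3,r4:-3,r5:Mul2
  c8: CDB Mul1=64; issue SUB r4<-Add2  regs: r0:6,r1:5,r2:Add1,r3:Add3,r4:Add2,r5:Mul2
  c9: stall  regs: r0:6,r1:5,r2:Add1,r3:Add3,r4:Add2,r5:Mul2
  c10: stall  regs: r0:6,r1:5,r2:Add1,r3:Add3,r4:Add2,r5:Mul2
  c11: CDB Add3=55; issue SUB r3<-Add3  regs: r0:6,r1:5,r2:Add1,r3:Add3,r4:Add2,r5:Mul2
  c12: -  regs: r0:6,r1:5,r2:Add1,r3:Add3,r4:Add2,r5:Mul2
  c13: -  regs: r0:6,r1:5,r2:Add1,r3:Add3,r4:Add2,r5:Mul2
  c14: CDB Add1=61  regs: r0:6,r1:5,r2:61,r3:Add3,r4:Add2,r5:Mul2
  c15: CDB Add3=-1  regs: r0:6,r1:5,r2:61,r3:-1,r4:Add2,r5:Mul2
  c16: CDB Mul2=330  regs: r0:6,r1:5,r2:61,r3:-1,r4:Add2,r5:330
  c17: -  regs: r0:6,r1:5,r2:61,r3:-1,r4:Add2,r5:330
  c18: -  regs: r0:6,r1:5,r2:61,r3:-1,r4:Add2,r5:330
  c19: CDB Add2=324  regs: r0:6,r1:5,r2:61,r3:-1,r4:324,r5:330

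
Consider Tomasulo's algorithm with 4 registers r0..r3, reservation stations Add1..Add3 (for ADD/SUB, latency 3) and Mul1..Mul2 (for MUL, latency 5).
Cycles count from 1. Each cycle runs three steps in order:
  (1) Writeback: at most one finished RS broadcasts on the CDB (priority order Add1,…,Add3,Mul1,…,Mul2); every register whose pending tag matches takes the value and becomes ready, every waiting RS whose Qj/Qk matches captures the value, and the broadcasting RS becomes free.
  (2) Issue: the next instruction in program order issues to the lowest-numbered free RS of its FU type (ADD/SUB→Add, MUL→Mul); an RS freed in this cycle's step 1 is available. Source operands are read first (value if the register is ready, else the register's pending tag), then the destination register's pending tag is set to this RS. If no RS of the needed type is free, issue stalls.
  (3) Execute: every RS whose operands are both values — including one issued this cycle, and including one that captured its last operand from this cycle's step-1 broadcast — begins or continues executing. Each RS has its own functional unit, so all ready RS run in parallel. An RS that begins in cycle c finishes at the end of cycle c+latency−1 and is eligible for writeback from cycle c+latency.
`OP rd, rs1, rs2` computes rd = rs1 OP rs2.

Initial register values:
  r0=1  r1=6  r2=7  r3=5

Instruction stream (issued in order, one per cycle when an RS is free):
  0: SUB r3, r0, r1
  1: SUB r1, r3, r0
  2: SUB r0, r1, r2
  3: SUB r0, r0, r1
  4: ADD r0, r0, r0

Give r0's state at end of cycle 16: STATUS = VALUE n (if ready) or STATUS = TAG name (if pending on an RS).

c1: issue SUB r3<-Add1 | r0:1,r1:6,r2:7,r3:Add1
c2: issue SUB r1<-Add2 | r0:1,r1:Add2,r2:7,r3:Add1
c3: issue SUB r0<-Add3 | r0:Add3,r1:Add2,r2:7,r3:Add1
c4: CDB Add1=-5; issue SUB r0<-Add1 | r0:Add1,r1:Add2,r2:7,r3:-5
c5: stall | r0:Add1,r1:Add2,r2:7,r3:-5
c6: stall | r0:Add1,r1:Add2,r2:7,r3:-5
c7: CDB Add2=-6; issue ADD r0<-Add2 | r0:Add2,r1:-6,r2:7,r3:-5
c8: - | r0:Add2,r1:-6,r2:7,r3:-5
c9: - | r0:Add2,r1:-6,r2:7,r3:-5
c10: CDB Add3=-13 | r0:Add2,r1:-6,r2:7,r3:-5
c11: - | r0:Add2,r1:-6,r2:7,r3:-5
c12: - | r0:Add2,r1:-6,r2:7,r3:-5
c13: CDB Add1=-7 | r0:Add2,r1:-6,r2:7,r3:-5
c14: - | r0:Add2,r1:-6,r2:7,r3:-5
c15: - | r0:Add2,r1:-6,r2:7,r3:-5
c16: CDB Add2=-14 | r0:-14,r1:-6,r2:7,r3:-5

STATUS = VALUE -14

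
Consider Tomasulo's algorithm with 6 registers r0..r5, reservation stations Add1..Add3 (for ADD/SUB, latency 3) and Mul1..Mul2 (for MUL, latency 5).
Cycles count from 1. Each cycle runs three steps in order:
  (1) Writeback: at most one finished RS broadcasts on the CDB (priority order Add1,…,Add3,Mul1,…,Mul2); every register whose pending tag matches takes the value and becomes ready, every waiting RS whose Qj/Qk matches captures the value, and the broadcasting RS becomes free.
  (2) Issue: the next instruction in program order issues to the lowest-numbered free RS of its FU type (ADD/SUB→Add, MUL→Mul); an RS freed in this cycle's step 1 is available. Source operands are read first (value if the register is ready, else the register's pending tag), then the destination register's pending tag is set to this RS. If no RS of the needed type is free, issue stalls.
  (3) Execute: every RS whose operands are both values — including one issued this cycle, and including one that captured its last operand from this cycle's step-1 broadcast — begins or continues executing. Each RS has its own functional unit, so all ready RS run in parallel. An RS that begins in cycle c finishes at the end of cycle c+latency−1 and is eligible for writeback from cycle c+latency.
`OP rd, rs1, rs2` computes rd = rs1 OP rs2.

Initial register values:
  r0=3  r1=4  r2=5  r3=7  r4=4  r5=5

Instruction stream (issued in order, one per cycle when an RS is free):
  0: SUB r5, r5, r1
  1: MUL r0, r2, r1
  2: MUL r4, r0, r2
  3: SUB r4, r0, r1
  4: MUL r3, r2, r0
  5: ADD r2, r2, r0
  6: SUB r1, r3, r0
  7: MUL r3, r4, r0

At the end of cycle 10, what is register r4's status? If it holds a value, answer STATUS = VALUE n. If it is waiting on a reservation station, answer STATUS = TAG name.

  c1: issue SUB r5<-Add1  regs: r0:3,r1:4,r2:5,r3:7,r4:4,r5:Add1
  c2: issue MUL r0<-Mul1  regs: r0:Mul1,r1:4,r2:5,r3:7,r4:4,r5:Add1
  c3: issue MUL r4<-Mul2  regs: r0:Mul1,r1:4,r2:5,r3:7,r4:Mul2,r5:Add1
  c4: CDB Add1=1; issue SUB r4<-Add1  regs: r0:Mul1,r1:4,r2:5,r3:7,r4:Add1,r5:1
  c5: stall  regs: r0:Mul1,r1:4,r2:5,r3:7,r4:Add1,r5:1
  c6: stall  regs: r0:Mul1,r1:4,r2:5,r3:7,r4:Add1,r5:1
  c7: CDB Mul1=20; issue MUL r3<-Mul1  regs: r0:20,r1:4,r2:5,r3:Mul1,r4:Add1,r5:1
  c8: issue ADD r2<-Add2  regs: r0:20,r1:4,r2:Add2,r3:Mul1,r4:Add1,r5:1
  c9: issue SUB r1<-Add3  regs: r0:20,r1:Add3,r2:Add2,r3:Mul1,r4:Add1,r5:1
  c10: CDB Add1=16; stall  regs: r0:20,r1:Add3,r2:Add2,r3:Mul1,r4:16,r5:1

STATUS = VALUE 16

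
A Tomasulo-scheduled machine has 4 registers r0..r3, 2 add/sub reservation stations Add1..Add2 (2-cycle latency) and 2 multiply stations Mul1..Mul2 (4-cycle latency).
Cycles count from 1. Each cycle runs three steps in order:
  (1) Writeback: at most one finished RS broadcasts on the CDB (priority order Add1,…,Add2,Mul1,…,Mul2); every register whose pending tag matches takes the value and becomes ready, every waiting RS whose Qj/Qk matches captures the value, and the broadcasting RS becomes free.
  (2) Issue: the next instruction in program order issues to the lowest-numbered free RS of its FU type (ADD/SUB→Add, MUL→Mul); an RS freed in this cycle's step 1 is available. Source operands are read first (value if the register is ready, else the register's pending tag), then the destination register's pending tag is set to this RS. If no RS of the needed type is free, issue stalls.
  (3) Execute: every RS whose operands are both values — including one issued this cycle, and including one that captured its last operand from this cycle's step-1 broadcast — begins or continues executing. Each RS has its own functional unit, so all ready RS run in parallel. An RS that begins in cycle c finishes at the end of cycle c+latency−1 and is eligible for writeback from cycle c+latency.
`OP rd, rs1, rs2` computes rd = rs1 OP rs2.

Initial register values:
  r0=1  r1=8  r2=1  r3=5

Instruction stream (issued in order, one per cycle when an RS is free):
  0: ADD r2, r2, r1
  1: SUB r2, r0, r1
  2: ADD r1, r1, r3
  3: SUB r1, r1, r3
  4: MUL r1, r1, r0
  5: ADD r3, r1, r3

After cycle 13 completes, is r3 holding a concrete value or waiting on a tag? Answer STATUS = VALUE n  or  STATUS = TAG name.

cycle 1: issue ADD r2<-Add1 // r0:1,r1:8,r2:Add1,r3:5
cycle 2: issue SUB r2<-Add2 // r0:1,r1:8,r2:Add2,r3:5
cycle 3: CDB Add1=9; issue ADD r1<-Add1 // r0:1,r1:Add1,r2:Add2,r3:5
cycle 4: CDB Add2=-7; issue SUB r1<-Add2 // r0:1,r1:Add2,r2:-7,r3:5
cycle 5: CDB Add1=13; issue MUL r1<-Mul1 // r0:1,r1:Mul1,r2:-7,r3:5
cycle 6: issue ADD r3<-Add1 // r0:1,r1:Mul1,r2:-7,r3:Add1
cycle 7: CDB Add2=8 // r0:1,r1:Mul1,r2:-7,r3:Add1
cycle 8: - // r0:1,r1:Mul1,r2:-7,r3:Add1
cycle 9: - // r0:1,r1:Mul1,r2:-7,r3:Add1
cycle 10: - // r0:1,r1:Mul1,r2:-7,r3:Add1
cycle 11: CDB Mul1=8 // r0:1,r1:8,r2:-7,r3:Add1
cycle 12: - // r0:1,r1:8,r2:-7,r3:Add1
cycle 13: CDB Add1=13 // r0:1,r1:8,r2:-7,r3:13

STATUS = VALUE 13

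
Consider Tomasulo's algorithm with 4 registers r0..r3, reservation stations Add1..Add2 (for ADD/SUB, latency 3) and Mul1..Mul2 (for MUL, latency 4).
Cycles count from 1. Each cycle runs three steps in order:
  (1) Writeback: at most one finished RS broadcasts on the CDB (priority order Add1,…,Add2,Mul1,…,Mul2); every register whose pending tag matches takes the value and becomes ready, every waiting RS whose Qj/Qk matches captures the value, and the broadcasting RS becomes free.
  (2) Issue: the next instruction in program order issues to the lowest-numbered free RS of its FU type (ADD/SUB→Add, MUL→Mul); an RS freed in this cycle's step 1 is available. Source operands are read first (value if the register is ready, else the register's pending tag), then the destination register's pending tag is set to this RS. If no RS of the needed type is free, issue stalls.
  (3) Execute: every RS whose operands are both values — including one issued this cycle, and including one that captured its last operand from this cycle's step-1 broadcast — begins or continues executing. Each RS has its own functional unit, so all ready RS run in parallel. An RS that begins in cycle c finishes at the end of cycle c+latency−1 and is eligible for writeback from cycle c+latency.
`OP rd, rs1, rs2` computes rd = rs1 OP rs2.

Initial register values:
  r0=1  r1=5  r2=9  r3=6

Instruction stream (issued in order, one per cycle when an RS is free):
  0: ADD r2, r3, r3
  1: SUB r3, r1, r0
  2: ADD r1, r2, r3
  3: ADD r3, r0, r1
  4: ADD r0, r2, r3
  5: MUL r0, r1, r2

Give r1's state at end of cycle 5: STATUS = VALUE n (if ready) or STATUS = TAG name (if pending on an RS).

  c1: issue ADD r2<-Add1  regs: r0:1,r1:5,r2:Add1,r3:6
  c2: issue SUB r3<-Add2  regs: r0:1,r1:5,r2:Add1,r3:Add2
  c3: stall  regs: r0:1,r1:5,r2:Add1,r3:Add2
  c4: CDB Add1=12; issue ADD r1<-Add1  regs: r0:1,r1:Add1,r2:12,r3:Add2
  c5: CDB Add2=4; issue ADD r3<-Add2  regs: r0:1,r1:Add1,r2:12,r3:Add2

STATUS = TAG Add1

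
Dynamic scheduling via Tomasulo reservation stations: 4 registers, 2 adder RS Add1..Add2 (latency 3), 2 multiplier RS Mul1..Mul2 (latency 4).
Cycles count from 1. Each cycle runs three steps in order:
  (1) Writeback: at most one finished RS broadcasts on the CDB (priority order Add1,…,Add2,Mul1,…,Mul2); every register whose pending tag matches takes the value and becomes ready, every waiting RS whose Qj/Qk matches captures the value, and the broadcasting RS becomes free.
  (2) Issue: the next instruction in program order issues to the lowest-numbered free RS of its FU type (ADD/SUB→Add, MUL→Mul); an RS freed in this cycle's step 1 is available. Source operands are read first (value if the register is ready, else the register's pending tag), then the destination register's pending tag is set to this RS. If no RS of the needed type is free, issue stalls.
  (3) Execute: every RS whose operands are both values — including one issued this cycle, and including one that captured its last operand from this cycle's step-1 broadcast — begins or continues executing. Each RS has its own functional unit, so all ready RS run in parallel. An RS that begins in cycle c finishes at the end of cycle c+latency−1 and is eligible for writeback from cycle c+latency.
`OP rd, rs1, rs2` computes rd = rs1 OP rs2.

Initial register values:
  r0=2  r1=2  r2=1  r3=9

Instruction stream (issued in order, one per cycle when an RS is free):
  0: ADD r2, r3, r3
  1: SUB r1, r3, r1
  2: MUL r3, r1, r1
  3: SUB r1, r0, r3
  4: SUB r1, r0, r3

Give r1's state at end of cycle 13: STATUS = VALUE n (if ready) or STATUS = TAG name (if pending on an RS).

cycle 1: issue ADD r2<-Add1 // r0:2,r1:2,r2:Add1,r3:9
cycle 2: issue SUB r1<-Add2 // r0:2,r1:Add2,r2:Add1,r3:9
cycle 3: issue MUL r3<-Mul1 // r0:2,r1:Add2,r2:Add1,r3:Mul1
cycle 4: CDB Add1=18; issue SUB r1<-Add1 // r0:2,r1:Add1,r2:18,r3:Mul1
cycle 5: CDB Add2=7; issue SUB r1<-Add2 // r0:2,r1:Add2,r2:18,r3:Mul1
cycle 6: - // r0:2,r1:Add2,r2:18,r3:Mul1
cycle 7: - // r0:2,r1:Add2,r2:18,r3:Mul1
cycle 8: - // r0:2,r1:Add2,r2:18,r3:Mul1
cycle 9: CDB Mul1=49 // r0:2,r1:Add2,r2:18,r3:49
cycle 10: - // r0:2,r1:Add2,r2:18,r3:49
cycle 11: - // r0:2,r1:Add2,r2:18,r3:49
cycle 12: CDB Add1=-47 // r0:2,r1:Add2,r2:18,r3:49
cycle 13: CDB Add2=-47 // r0:2,r1:-47,r2:18,r3:49

STATUS = VALUE -47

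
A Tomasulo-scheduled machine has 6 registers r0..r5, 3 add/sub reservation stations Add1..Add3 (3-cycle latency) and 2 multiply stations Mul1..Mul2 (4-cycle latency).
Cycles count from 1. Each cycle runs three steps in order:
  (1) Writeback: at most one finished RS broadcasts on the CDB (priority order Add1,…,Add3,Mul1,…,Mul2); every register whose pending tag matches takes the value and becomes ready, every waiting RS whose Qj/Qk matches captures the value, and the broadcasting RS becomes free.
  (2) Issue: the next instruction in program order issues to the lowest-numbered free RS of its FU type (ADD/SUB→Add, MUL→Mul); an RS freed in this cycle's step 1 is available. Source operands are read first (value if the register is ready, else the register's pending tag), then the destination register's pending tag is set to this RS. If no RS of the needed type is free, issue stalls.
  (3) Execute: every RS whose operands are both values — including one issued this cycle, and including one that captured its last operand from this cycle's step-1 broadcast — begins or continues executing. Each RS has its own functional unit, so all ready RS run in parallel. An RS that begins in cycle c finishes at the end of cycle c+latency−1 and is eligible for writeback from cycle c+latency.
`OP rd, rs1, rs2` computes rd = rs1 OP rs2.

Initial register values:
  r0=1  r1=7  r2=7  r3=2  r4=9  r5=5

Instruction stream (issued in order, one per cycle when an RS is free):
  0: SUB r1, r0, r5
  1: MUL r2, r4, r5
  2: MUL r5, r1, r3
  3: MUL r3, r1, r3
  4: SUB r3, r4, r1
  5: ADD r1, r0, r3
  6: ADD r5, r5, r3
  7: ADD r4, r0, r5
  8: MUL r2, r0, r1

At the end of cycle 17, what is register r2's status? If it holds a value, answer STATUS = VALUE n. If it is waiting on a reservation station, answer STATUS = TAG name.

STATUS = TAG Mul1

c1: issue SUB r1<-Add1 | r0:1,r1:Add1,r2:7,r3:2,r4:9,r5:5
c2: issue MUL r2<-Mul1 | r0:1,r1:Add1,r2:Mul1,r3:2,r4:9,r5:5
c3: issue MUL r5<-Mul2 | r0:1,r1:Add1,r2:Mul1,r3:2,r4:9,r5:Mul2
c4: CDB Add1=-4; stall | r0:1,r1:-4,r2:Mul1,r3:2,r4:9,r5:Mul2
c5: stall | r0:1,r1:-4,r2:Mul1,r3:2,r4:9,r5:Mul2
c6: CDB Mul1=45; issue MUL r3<-Mul1 | r0:1,r1:-4,r2:45,r3:Mul1,r4:9,r5:Mul2
c7: issue SUB r3<-Add1 | r0:1,r1:-4,r2:45,r3:Add1,r4:9,r5:Mul2
c8: CDB Mul2=-8; issue ADD r1<-Add2 | r0:1,r1:Add2,r2:45,r3:Add1,r4:9,r5:-8
c9: issue ADD r5<-Add3 | r0:1,r1:Add2,r2:45,r3:Add1,r4:9,r5:Add3
c10: CDB Add1=13; issue ADD r4<-Add1 | r0:1,r1:Add2,r2:45,r3:13,r4:Add1,r5:Add3
c11: CDB Mul1=-8; issue MUL r2<-Mul1 | r0:1,r1:Add2,r2:Mul1,r3:13,r4:Add1,r5:Add3
c12: - | r0:1,r1:Add2,r2:Mul1,r3:13,r4:Add1,r5:Add3
c13: CDB Add2=14 | r0:1,r1:14,r2:Mul1,r3:13,r4:Add1,r5:Add3
c14: CDB Add3=5 | r0:1,r1:14,r2:Mul1,r3:13,r4:Add1,r5:5
c15: - | r0:1,r1:14,r2:Mul1,r3:13,r4:Add1,r5:5
c16: - | r0:1,r1:14,r2:Mul1,r3:13,r4:Add1,r5:5
c17: CDB Add1=6 | r0:1,r1:14,r2:Mul1,r3:13,r4:6,r5:5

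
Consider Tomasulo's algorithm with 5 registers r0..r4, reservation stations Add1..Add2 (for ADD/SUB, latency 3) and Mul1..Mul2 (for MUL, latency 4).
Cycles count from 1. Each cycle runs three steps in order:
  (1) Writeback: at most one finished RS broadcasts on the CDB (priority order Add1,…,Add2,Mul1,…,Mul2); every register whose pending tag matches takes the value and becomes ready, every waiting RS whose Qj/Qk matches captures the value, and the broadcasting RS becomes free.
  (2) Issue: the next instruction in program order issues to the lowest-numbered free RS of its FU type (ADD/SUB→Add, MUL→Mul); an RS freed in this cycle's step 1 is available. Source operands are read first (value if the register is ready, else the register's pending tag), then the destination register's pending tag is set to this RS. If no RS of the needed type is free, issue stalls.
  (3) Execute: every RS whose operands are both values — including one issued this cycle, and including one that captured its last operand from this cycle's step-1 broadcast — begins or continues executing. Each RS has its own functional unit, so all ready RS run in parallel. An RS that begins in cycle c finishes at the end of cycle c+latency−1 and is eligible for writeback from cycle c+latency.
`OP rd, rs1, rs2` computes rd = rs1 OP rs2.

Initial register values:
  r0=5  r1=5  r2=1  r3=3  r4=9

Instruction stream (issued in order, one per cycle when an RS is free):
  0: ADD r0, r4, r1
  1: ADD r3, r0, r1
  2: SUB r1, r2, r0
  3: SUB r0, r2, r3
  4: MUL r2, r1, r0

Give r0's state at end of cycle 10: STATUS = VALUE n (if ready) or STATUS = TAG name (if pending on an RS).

  c1: issue ADD r0<-Add1  regs: r0:Add1,r1:5,r2:1,r3:3,r4:9
  c2: issue ADD r3<-Add2  regs: r0:Add1,r1:5,r2:1,r3:Add2,r4:9
  c3: stall  regs: r0:Add1,r1:5,r2:1,r3:Add2,r4:9
  c4: CDB Add1=14; issue SUB r1<-Add1  regs: r0:14,r1:Add1,r2:1,r3:Add2,r4:9
  c5: stall  regs: r0:14,r1:Add1,r2:1,r3:Add2,r4:9
  c6: stall  regs: r0:14,r1:Add1,r2:1,r3:Add2,r4:9
  c7: CDB Add1=-13; issue SUB r0<-Add1  regs: r0:Add1,r1:-13,r2:1,r3:Add2,r4:9
  c8: CDB Add2=19; issue MUL r2<-Mul1  regs: r0:Add1,r1:-13,r2:Mul1,r3:19,r4:9
  c9: -  regs: r0:Add1,r1:-13,r2:Mul1,r3:19,r4:9
  c10: -  regs: r0:Add1,r1:-13,r2:Mul1,r3:19,r4:9

STATUS = TAG Add1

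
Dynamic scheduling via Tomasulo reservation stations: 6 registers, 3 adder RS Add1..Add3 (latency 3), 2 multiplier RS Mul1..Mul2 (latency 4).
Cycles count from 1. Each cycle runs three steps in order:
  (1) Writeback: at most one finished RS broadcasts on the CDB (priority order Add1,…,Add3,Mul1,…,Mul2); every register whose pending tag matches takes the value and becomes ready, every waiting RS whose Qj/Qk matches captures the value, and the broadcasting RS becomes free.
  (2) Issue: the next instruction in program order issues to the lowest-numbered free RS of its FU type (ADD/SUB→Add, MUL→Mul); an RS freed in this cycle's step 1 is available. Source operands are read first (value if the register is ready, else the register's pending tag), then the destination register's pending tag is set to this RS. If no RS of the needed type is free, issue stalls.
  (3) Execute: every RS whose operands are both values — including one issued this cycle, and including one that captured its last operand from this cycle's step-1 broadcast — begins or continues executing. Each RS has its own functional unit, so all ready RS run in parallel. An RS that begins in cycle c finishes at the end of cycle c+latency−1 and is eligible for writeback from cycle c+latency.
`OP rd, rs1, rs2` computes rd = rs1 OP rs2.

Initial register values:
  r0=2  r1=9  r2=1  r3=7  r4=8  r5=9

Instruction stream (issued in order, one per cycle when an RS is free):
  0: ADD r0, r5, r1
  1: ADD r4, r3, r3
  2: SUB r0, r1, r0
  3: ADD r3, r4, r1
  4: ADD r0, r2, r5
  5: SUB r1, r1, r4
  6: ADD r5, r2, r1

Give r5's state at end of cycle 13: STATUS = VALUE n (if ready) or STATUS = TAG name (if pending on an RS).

STATUS = VALUE -4

  c1: issue ADD r0<-Add1  regs: r0:Add1,r1:9,r2:1,r3:7,r4:8,r5:9
  c2: issue ADD r4<-Add2  regs: r0:Add1,r1:9,r2:1,r3:7,r4:Add2,r5:9
  c3: issue SUB r0<-Add3  regs: r0:Add3,r1:9,r2:1,r3:7,r4:Add2,r5:9
  c4: CDB Add1=18; issue ADD r3<-Add1  regs: r0:Add3,r1:9,r2:1,r3:Add1,r4:Add2,r5:9
  c5: CDB Add2=14; issue ADD r0<-Add2  regs: r0:Add2,r1:9,r2:1,r3:Add1,r4:14,r5:9
  c6: stall  regs: r0:Add2,r1:9,r2:1,r3:Add1,r4:14,r5:9
  c7: CDB Add3=-9; issue SUB r1<-Add3  regs: r0:Add2,r1:Add3,r2:1,r3:Add1,r4:14,r5:9
  c8: CDB Add1=23; issue ADD r5<-Add1  regs: r0:Add2,r1:Add3,r2:1,r3:23,r4:14,r5:Add1
  c9: CDB Add2=10  regs: r0:10,r1:Add3,r2:1,r3:23,r4:14,r5:Add1
  c10: CDB Add3=-5  regs: r0:10,r1:-5,r2:1,r3:23,r4:14,r5:Add1
  c11: -  regs: r0:10,r1:-5,r2:1,r3:23,r4:14,r5:Add1
  c12: -  regs: r0:10,r1:-5,r2:1,r3:23,r4:14,r5:Add1
  c13: CDB Add1=-4  regs: r0:10,r1:-5,r2:1,r3:23,r4:14,r5:-4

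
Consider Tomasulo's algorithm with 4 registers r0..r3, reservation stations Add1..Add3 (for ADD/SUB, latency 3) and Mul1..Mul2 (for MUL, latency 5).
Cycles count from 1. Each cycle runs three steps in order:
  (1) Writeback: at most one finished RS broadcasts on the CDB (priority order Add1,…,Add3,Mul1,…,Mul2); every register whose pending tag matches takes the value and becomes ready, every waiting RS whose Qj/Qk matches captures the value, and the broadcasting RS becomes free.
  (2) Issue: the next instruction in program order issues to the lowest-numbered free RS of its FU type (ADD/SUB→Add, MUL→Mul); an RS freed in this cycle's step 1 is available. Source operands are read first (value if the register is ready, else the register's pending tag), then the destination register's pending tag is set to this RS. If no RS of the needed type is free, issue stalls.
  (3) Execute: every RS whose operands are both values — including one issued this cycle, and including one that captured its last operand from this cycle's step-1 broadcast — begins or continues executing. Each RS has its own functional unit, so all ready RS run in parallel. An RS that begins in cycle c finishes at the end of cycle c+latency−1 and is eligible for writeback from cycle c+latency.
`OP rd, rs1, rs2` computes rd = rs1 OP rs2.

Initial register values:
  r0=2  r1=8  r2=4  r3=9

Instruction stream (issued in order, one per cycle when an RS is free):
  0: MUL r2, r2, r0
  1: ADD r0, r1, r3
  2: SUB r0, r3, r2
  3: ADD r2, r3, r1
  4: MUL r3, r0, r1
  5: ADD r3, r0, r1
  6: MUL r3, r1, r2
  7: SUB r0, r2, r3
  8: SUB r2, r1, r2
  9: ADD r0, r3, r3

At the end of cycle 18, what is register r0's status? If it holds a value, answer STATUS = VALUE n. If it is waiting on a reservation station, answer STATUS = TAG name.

STATUS = VALUE 272

cycle 1: issue MUL r2<-Mul1 // r0:2,r1:8,r2:Mul1,r3:9
cycle 2: issue ADD r0<-Add1 // r0:Add1,r1:8,r2:Mul1,r3:9
cycle 3: issue SUB r0<-Add2 // r0:Add2,r1:8,r2:Mul1,r3:9
cycle 4: issue ADD r2<-Add3 // r0:Add2,r1:8,r2:Add3,r3:9
cycle 5: CDB Add1=17; issue MUL r3<-Mul2 // r0:Add2,r1:8,r2:Add3,r3:Mul2
cycle 6: CDB Mul1=8; issue ADD r3<-Add1 // r0:Add2,r1:8,r2:Add3,r3:Add1
cycle 7: CDB Add3=17; issue MUL r3<-Mul1 // r0:Add2,r1:8,r2:17,r3:Mul1
cycle 8: issue SUB r0<-Add3 // r0:Add3,r1:8,r2:17,r3:Mul1
cycle 9: CDB Add2=1; issue SUB r2<-Add2 // r0:Add3,r1:8,r2:Add2,r3:Mul1
cycle 10: stall // r0:Add3,r1:8,r2:Add2,r3:Mul1
cycle 11: stall // r0:Add3,r1:8,r2:Add2,r3:Mul1
cycle 12: CDB Add1=9; issue ADD r0<-Add1 // r0:Add1,r1:8,r2:Add2,r3:Mul1
cycle 13: CDB Add2=-9 // r0:Add1,r1:8,r2:-9,r3:Mul1
cycle 14: CDB Mul1=136 // r0:Add1,r1:8,r2:-9,r3:136
cycle 15: CDB Mul2=8 // r0:Add1,r1:8,r2:-9,r3:136
cycle 16: - // r0:Add1,r1:8,r2:-9,r3:136
cycle 17: CDB Add1=272 // r0:272,r1:8,r2:-9,r3:136
cycle 18: CDB Add3=-119 // r0:272,r1:8,r2:-9,r3:136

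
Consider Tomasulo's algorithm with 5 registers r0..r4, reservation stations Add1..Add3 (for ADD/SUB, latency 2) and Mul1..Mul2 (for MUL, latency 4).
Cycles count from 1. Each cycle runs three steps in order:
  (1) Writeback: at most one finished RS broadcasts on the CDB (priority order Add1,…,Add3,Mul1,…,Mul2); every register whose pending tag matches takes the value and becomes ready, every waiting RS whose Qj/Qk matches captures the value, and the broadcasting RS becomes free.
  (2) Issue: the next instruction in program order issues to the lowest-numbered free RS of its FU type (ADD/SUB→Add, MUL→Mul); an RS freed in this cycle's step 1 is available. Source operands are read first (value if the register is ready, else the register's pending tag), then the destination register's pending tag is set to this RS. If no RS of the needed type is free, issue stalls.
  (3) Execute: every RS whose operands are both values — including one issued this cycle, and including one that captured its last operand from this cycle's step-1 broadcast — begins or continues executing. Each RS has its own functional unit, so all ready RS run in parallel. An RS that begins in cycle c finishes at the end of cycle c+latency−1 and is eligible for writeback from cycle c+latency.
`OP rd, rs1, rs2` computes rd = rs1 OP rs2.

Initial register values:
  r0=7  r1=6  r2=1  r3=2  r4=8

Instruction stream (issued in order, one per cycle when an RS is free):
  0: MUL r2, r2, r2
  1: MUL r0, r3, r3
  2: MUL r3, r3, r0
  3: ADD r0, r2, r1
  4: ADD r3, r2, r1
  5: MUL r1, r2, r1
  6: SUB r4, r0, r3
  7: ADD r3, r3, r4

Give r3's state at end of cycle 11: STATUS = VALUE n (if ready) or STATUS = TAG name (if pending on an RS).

cycle 1: issue MUL r2<-Mul1 // r0:7,r1:6,r2:Mul1,r3:2,r4:8
cycle 2: issue MUL r0<-Mul2 // r0:Mul2,r1:6,r2:Mul1,r3:2,r4:8
cycle 3: stall // r0:Mul2,r1:6,r2:Mul1,r3:2,r4:8
cycle 4: stall // r0:Mul2,r1:6,r2:Mul1,r3:2,r4:8
cycle 5: CDB Mul1=1; issue MUL r3<-Mul1 // r0:Mul2,r1:6,r2:1,r3:Mul1,r4:8
cycle 6: CDB Mul2=4; issue ADD r0<-Add1 // r0:Add1,r1:6,r2:1,r3:Mul1,r4:8
cycle 7: issue ADD r3<-Add2 // r0:Add1,r1:6,r2:1,r3:Add2,r4:8
cycle 8: CDB Add1=7; issue MUL r1<-Mul2 // r0:7,r1:Mul2,r2:1,r3:Add2,r4:8
cycle 9: CDB Add2=7; issue SUB r4<-Add1 // r0:7,r1:Mul2,r2:1,r3:7,r4:Add1
cycle 10: CDB Mul1=8; issue ADD r3<-Add2 // r0:7,r1:Mul2,r2:1,r3:Add2,r4:Add1
cycle 11: CDB Add1=0 // r0:7,r1:Mul2,r2:1,r3:Add2,r4:0

STATUS = TAG Add2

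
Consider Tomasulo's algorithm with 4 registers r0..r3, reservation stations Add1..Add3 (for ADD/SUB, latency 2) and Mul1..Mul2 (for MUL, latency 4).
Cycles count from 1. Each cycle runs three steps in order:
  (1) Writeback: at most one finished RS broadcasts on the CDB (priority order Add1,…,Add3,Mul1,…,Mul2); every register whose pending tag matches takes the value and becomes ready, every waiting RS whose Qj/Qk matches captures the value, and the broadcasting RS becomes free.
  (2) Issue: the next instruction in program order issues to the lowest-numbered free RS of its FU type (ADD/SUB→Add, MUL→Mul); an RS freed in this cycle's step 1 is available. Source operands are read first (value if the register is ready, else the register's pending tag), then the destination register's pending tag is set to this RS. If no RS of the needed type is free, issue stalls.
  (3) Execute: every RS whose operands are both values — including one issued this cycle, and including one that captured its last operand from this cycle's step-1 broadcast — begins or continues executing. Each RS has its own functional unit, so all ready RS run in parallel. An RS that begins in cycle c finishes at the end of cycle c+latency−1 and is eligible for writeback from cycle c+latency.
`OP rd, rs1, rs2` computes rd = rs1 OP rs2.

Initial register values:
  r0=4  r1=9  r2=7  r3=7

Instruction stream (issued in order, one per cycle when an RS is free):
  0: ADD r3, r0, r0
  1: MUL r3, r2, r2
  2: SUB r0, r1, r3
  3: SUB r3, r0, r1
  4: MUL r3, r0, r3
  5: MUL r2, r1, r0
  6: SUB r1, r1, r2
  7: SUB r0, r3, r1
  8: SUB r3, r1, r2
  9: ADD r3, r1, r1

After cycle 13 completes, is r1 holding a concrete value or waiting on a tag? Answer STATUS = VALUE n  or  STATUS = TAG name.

STATUS = TAG Add3

c1: issue ADD r3<-Add1 | r0:4,r1:9,r2:7,r3:Add1
c2: issue MUL r3<-Mul1 | r0:4,r1:9,r2:7,r3:Mul1
c3: CDB Add1=8; issue SUB r0<-Add1 | r0:Add1,r1:9,r2:7,r3:Mul1
c4: issue SUB r3<-Add2 | r0:Add1,r1:9,r2:7,r3:Add2
c5: issue MUL r3<-Mul2 | r0:Add1,r1:9,r2:7,r3:Mul2
c6: CDB Mul1=49; issue MUL r2<-Mul1 | r0:Add1,r1:9,r2:Mul1,r3:Mul2
c7: issue SUB r1<-Add3 | r0:Add1,r1:Add3,r2:Mul1,r3:Mul2
c8: CDB Add1=-40; issue SUB r0<-Add1 | r0:Add1,r1:Add3,r2:Mul1,r3:Mul2
c9: stall | r0:Add1,r1:Add3,r2:Mul1,r3:Mul2
c10: CDB Add2=-49; issue SUB r3<-Add2 | r0:Add1,r1:Add3,r2:Mul1,r3:Add2
c11: stall | r0:Add1,r1:Add3,r2:Mul1,r3:Add2
c12: CDB Mul1=-360; stall | r0:Add1,r1:Add3,r2:-360,r3:Add2
c13: stall | r0:Add1,r1:Add3,r2:-360,r3:Add2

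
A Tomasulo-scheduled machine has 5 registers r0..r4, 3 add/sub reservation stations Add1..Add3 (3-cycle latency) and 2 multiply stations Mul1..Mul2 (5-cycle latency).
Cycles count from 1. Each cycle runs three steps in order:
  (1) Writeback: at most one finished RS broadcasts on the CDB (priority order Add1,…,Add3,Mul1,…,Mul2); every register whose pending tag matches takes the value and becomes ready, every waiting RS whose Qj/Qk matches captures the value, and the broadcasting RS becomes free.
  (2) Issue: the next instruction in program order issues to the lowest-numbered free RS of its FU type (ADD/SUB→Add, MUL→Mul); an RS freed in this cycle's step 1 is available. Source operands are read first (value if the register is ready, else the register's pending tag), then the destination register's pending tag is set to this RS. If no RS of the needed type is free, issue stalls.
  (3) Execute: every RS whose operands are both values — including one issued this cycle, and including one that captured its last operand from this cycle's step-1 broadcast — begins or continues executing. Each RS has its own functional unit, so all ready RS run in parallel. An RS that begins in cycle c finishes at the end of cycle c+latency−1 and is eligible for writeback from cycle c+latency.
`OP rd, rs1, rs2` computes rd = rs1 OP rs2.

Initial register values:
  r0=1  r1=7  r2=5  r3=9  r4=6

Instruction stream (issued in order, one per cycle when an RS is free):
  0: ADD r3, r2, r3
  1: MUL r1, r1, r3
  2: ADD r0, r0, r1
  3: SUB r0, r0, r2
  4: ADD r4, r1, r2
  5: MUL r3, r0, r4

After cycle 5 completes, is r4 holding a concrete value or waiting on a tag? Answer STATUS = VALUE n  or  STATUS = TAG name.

  c1: issue ADD r3<-Add1  regs: r0:1,r1:7,r2:5,r3:Add1,r4:6
  c2: issue MUL r1<-Mul1  regs: r0:1,r1:Mul1,r2:5,r3:Add1,r4:6
  c3: issue ADD r0<-Add2  regs: r0:Add2,r1:Mul1,r2:5,r3:Add1,r4:6
  c4: CDB Add1=14; issue SUB r0<-Add1  regs: r0:Add1,r1:Mul1,r2:5,r3:14,r4:6
  c5: issue ADD r4<-Add3  regs: r0:Add1,r1:Mul1,r2:5,r3:14,r4:Add3

STATUS = TAG Add3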